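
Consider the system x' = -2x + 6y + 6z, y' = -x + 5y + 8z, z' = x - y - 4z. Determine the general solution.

Coefficient matrix A = [[-2, 6, 6], [-1, 5, 8], [1, -1, -4]].
det(A - λI) = 0 gives eigenvalues λ = 4, -2, -3.
For λ=4: eigenvector (1,1,0).
For λ=-2: eigenvector (1,-1,1).
For λ=-3: eigenvector (0,-1,1).
General solution: C_1e^(4t)(1,1,0) + C_2e^(-2t)(1,-1,1) + C_3e^(-3t)(0,-1,1).

x(t) = C_1e^(4t) + C_2e^(-2t), y(t) = C_1e^(4t) - C_2e^(-2t) - C_3e^(-3t), z(t) = C_2e^(-2t) + C_3e^(-3t)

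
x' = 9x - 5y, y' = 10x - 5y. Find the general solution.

Coefficient matrix A = [[9, -5], [10, -5]].
Characteristic polynomial det(A - λI) = λ^2 - 4λ + 5 = 0.
Eigenvalues λ = 2 ± i (complex conjugate pair).
For λ=2+i: an eigenvector is (1,1) - i(2,3) = (1 - 2i, 1 - 3i).
A real fundamental pair from Re and Im of e^((2+i)t)v: X_1 = e^(2t)(cos(t)·(1,1) + sin(t)·(2,3)), X_2 = e^(2t)(sin(t)·(1,1) - cos(t)·(2,3)).
General solution: K_1X_1 + K_2X_2.

x(t) = 2K_1e^(2t)sin(t) + K_1e^(2t)cos(t) + K_2e^(2t)sin(t) - 2K_2e^(2t)cos(t), y(t) = 3K_1e^(2t)sin(t) + K_1e^(2t)cos(t) + K_2e^(2t)sin(t) - 3K_2e^(2t)cos(t)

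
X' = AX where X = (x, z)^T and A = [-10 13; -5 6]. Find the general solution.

x(t) = -2K_1e^(-2t)sin(t) - 3K_1e^(-2t)cos(t) - 3K_2e^(-2t)sin(t) + 2K_2e^(-2t)cos(t), z(t) = -K_1e^(-2t)sin(t) - 2K_1e^(-2t)cos(t) - 2K_2e^(-2t)sin(t) + K_2e^(-2t)cos(t)

Coefficient matrix A = [[-10, 13], [-5, 6]].
Characteristic polynomial det(A - λI) = λ^2 + 4λ + 5 = 0.
Eigenvalues λ = -2 ± i (complex conjugate pair).
For λ=-2+i: an eigenvector is (-3,-2) - i(-2,-1) = (-3 + 2i, -2 + i).
A real fundamental pair from Re and Im of e^((-2+i)t)v: X_1 = e^(-2t)(cos(t)·(-3,-2) + sin(t)·(-2,-1)), X_2 = e^(-2t)(sin(t)·(-3,-2) - cos(t)·(-2,-1)).
General solution: K_1X_1 + K_2X_2.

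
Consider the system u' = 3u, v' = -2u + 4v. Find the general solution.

Coefficient matrix A = [[3, 0], [-2, 4]].
Characteristic polynomial det(A - λI) = λ^2 - 7λ + 12 = 0.
Eigenvalues λ = 4, 3.
For λ=4: (A-λI) row 1 is [-1, 0], so an eigenvector is (0, -1).
For λ=3: (A-λI) row 2 is [-2, 1], so an eigenvector is (1, 2).
General solution: C_1e^(4t)(0,-1) + C_2e^(3t)(1,2).

u(t) = C_2e^(3t), v(t) = -C_1e^(4t) + 2C_2e^(3t)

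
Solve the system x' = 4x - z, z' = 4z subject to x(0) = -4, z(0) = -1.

x(t) = te^(4t) - 4e^(4t), z(t) = -e^(4t)

Coefficient matrix A = [[4, -1], [0, 4]].
Characteristic polynomial det(A - λI) = λ^2 - 8λ + 16 = 0.
Single eigenvalue λ = 4 with algebraic multiplicity 2.
Eigenvector v = (1,0); generalized eigenvector w with (A-λI)w=v is (1,-1).
General solution: e^(4t)[K_1·v + K_2·(t·v + w)].
Applying x(0)=-4, z(0)=-1 gives K_1=-5, K_2=1.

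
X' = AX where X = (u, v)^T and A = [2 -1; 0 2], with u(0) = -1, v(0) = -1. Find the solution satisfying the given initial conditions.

Coefficient matrix A = [[2, -1], [0, 2]].
Characteristic polynomial det(A - λI) = λ^2 - 4λ + 4 = 0.
Single eigenvalue λ = 2 with algebraic multiplicity 2.
Eigenvector v = (-1,0); generalized eigenvector w with (A-λI)w=v is (-1,1).
General solution: e^(2t)[C_1·v + C_2·(t·v + w)].
Applying u(0)=-1, v(0)=-1 gives C_1=2, C_2=-1.

u(t) = te^(2t) - e^(2t), v(t) = -e^(2t)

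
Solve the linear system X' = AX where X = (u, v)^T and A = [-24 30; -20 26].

u(t) = 3C_1e^(-4t) - C_2e^(6t), v(t) = 2C_1e^(-4t) - C_2e^(6t)

Coefficient matrix A = [[-24, 30], [-20, 26]].
Characteristic polynomial det(A - λI) = λ^2 - 2λ - 24 = 0.
Eigenvalues λ = -4, 6.
For λ=-4: (A-λI) row 1 is [-20, 30], so an eigenvector is (3, 2).
For λ=6: (A-λI) row 1 is [-30, 30], so an eigenvector is (-1, -1).
General solution: C_1e^(-4t)(3,2) + C_2e^(6t)(-1,-1).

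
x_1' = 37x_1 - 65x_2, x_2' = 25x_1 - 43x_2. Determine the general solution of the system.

Coefficient matrix A = [[37, -65], [25, -43]].
Characteristic polynomial det(A - λI) = λ^2 + 6λ + 34 = 0.
Eigenvalues λ = -3 ± 5i (complex conjugate pair).
For λ=-3+5i: an eigenvector is (-2,-1) - i(-3,-2) = (-2 + 3i, -1 + 2i).
A real fundamental pair from Re and Im of e^((-3+5i)t)v: X_1 = e^(-3t)(cos(5t)·(-2,-1) + sin(5t)·(-3,-2)), X_2 = e^(-3t)(sin(5t)·(-2,-1) - cos(5t)·(-3,-2)).
General solution: c_1X_1 + c_2X_2.

x_1(t) = -3c_1e^(-3t)sin(5t) - 2c_1e^(-3t)cos(5t) - 2c_2e^(-3t)sin(5t) + 3c_2e^(-3t)cos(5t), x_2(t) = -2c_1e^(-3t)sin(5t) - c_1e^(-3t)cos(5t) - c_2e^(-3t)sin(5t) + 2c_2e^(-3t)cos(5t)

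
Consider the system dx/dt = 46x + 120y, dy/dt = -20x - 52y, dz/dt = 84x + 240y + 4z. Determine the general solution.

Coefficient matrix A = [[46, 120, 0], [-20, -52, 0], [84, 240, 4]].
det(A - λI) = 0 gives eigenvalues λ = -2, -4, 4.
For λ=-2: eigenvector (5,-2,10).
For λ=-4: eigenvector (-12,5,-24).
For λ=4: eigenvector (0,0,1).
General solution: K_1e^(-2t)(5,-2,10) + K_2e^(-4t)(-12,5,-24) + K_3e^(4t)(0,0,1).

x(t) = 5K_1e^(-2t) - 12K_2e^(-4t), y(t) = -2K_1e^(-2t) + 5K_2e^(-4t), z(t) = 10K_1e^(-2t) - 24K_2e^(-4t) + K_3e^(4t)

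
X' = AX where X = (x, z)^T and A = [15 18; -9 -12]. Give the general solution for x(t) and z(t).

Coefficient matrix A = [[15, 18], [-9, -12]].
Characteristic polynomial det(A - λI) = λ^2 - 3λ - 18 = 0.
Eigenvalues λ = 6, -3.
For λ=6: (A-λI) row 1 is [9, 18], so an eigenvector is (-2, 1).
For λ=-3: (A-λI) row 1 is [18, 18], so an eigenvector is (-1, 1).
General solution: C_1e^(6t)(-2,1) + C_2e^(-3t)(-1,1).

x(t) = -2C_1e^(6t) - C_2e^(-3t), z(t) = C_1e^(6t) + C_2e^(-3t)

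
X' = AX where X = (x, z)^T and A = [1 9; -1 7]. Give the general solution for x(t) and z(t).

x(t) = 3c_1e^(4t) + 3c_2te^(4t) + 2c_2e^(4t), z(t) = c_1e^(4t) + c_2te^(4t) + c_2e^(4t)

Coefficient matrix A = [[1, 9], [-1, 7]].
Characteristic polynomial det(A - λI) = λ^2 - 8λ + 16 = 0.
Single eigenvalue λ = 4 with algebraic multiplicity 2.
Eigenvector v = (3,1); generalized eigenvector w with (A-λI)w=v is (2,1).
General solution: e^(4t)[c_1·v + c_2·(t·v + w)].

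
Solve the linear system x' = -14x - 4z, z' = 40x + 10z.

x(t) = -C_1e^(-2t)sin(4t) + C_2e^(-2t)cos(4t), z(t) = 3C_1e^(-2t)sin(4t) + C_1e^(-2t)cos(4t) + C_2e^(-2t)sin(4t) - 3C_2e^(-2t)cos(4t)

Coefficient matrix A = [[-14, -4], [40, 10]].
Characteristic polynomial det(A - λI) = λ^2 + 4λ + 20 = 0.
Eigenvalues λ = -2 ± 4i (complex conjugate pair).
For λ=-2+4i: an eigenvector is (0,1) - i(-1,3) = (0 + i, 1 - 3i).
A real fundamental pair from Re and Im of e^((-2+4i)t)v: X_1 = e^(-2t)(cos(4t)·(0,1) + sin(4t)·(-1,3)), X_2 = e^(-2t)(sin(4t)·(0,1) - cos(4t)·(-1,3)).
General solution: C_1X_1 + C_2X_2.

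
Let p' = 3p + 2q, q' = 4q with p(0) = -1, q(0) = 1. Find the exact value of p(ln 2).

8

A = [[3,2],[0,4]]; eigenvalues λ = 4, 3.
Eigenvectors: (-2,-1) for λ=4, (-1,0) for λ=3.
From the initial condition, c_1 = -1, c_2 = 3.
p(ln 2) = (-1)(2^4)(-2) + (3)(2^3)(-1) = 8.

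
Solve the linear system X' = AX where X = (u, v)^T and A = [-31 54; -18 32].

u(t) = 3C_1e^(5t) + 2C_2e^(-4t), v(t) = 2C_1e^(5t) + C_2e^(-4t)

Coefficient matrix A = [[-31, 54], [-18, 32]].
Characteristic polynomial det(A - λI) = λ^2 - λ - 20 = 0.
Eigenvalues λ = 5, -4.
For λ=5: (A-λI) row 1 is [-36, 54], so an eigenvector is (3, 2).
For λ=-4: (A-λI) row 1 is [-27, 54], so an eigenvector is (2, 1).
General solution: C_1e^(5t)(3,2) + C_2e^(-4t)(2,1).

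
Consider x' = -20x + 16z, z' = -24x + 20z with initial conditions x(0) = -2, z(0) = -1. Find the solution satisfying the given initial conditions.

x(t) = 2e^(4t) - 4e^(-4t), z(t) = 3e^(4t) - 4e^(-4t)

Coefficient matrix A = [[-20, 16], [-24, 20]].
Characteristic polynomial det(A - λI) = λ^2 - 16 = 0.
Eigenvalues λ = -4, 4.
For λ=-4: (A-λI) row 1 is [-16, 16], so an eigenvector is (-1, -1).
For λ=4: (A-λI) row 1 is [-24, 16], so an eigenvector is (2, 3).
General solution: c_1e^(-4t)(-1,-1) + c_2e^(4t)(2,3).
Applying x(0)=-2, z(0)=-1 gives c_1=4, c_2=1.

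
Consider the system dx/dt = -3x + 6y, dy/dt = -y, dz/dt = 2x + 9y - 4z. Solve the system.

x(t) = c_1e^(-3t) + 3c_2e^(-t), y(t) = c_2e^(-t), z(t) = 2c_1e^(-3t) + 5c_2e^(-t) + c_3e^(-4t)

Coefficient matrix A = [[-3, 6, 0], [0, -1, 0], [2, 9, -4]].
det(A - λI) = 0 gives eigenvalues λ = -3, -1, -4.
For λ=-3: eigenvector (1,0,2).
For λ=-1: eigenvector (3,1,5).
For λ=-4: eigenvector (0,0,1).
General solution: c_1e^(-3t)(1,0,2) + c_2e^(-t)(3,1,5) + c_3e^(-4t)(0,0,1).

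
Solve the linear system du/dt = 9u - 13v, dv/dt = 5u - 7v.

Coefficient matrix A = [[9, -13], [5, -7]].
Characteristic polynomial det(A - λI) = λ^2 - 2λ + 2 = 0.
Eigenvalues λ = 1 ± i (complex conjugate pair).
For λ=1+i: an eigenvector is (3,2) - i(-2,-1) = (3 + 2i, 2 + i).
A real fundamental pair from Re and Im of e^((1+i)t)v: X_1 = e^(t)(cos(t)·(3,2) + sin(t)·(-2,-1)), X_2 = e^(t)(sin(t)·(3,2) - cos(t)·(-2,-1)).
General solution: C_1X_1 + C_2X_2.

u(t) = -2C_1e^(t)sin(t) + 3C_1e^(t)cos(t) + 3C_2e^(t)sin(t) + 2C_2e^(t)cos(t), v(t) = -C_1e^(t)sin(t) + 2C_1e^(t)cos(t) + 2C_2e^(t)sin(t) + C_2e^(t)cos(t)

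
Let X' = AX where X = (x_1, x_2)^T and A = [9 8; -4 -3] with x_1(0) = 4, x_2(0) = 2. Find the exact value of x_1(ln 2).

A = [[9,8],[-4,-3]]; eigenvalues λ = 1, 5.
Eigenvectors: (1,-1) for λ=1, (2,-1) for λ=5.
From the initial condition, c_1 = -8, c_2 = 6.
x_1(ln 2) = (-8)(2^1)(1) + (6)(2^5)(2) = 368.

368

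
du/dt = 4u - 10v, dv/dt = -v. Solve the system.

Coefficient matrix A = [[4, -10], [0, -1]].
Characteristic polynomial det(A - λI) = λ^2 - 3λ - 4 = 0.
Eigenvalues λ = 4, -1.
For λ=4: (A-λI) row 1 is [0, -10], so an eigenvector is (-1, 0).
For λ=-1: (A-λI) row 1 is [5, -10], so an eigenvector is (-2, -1).
General solution: C_1e^(4t)(-1,0) + C_2e^(-t)(-2,-1).

u(t) = -C_1e^(4t) - 2C_2e^(-t), v(t) = -C_2e^(-t)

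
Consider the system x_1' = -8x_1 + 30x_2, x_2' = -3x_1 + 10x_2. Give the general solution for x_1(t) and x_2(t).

x_1(t) = 3c_1e^(t)sin(3t) - c_1e^(t)cos(3t) - c_2e^(t)sin(3t) - 3c_2e^(t)cos(3t), x_2(t) = c_1e^(t)sin(3t) - c_2e^(t)cos(3t)

Coefficient matrix A = [[-8, 30], [-3, 10]].
Characteristic polynomial det(A - λI) = λ^2 - 2λ + 10 = 0.
Eigenvalues λ = 1 ± 3i (complex conjugate pair).
For λ=1+3i: an eigenvector is (-1,0) - i(3,1) = (-1 - 3i, 0 - i).
A real fundamental pair from Re and Im of e^((1+3i)t)v: X_1 = e^(t)(cos(3t)·(-1,0) + sin(3t)·(3,1)), X_2 = e^(t)(sin(3t)·(-1,0) - cos(3t)·(3,1)).
General solution: c_1X_1 + c_2X_2.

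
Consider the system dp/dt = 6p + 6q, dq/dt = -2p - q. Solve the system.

p(t) = -3c_1e^(2t) + 2c_2e^(3t), q(t) = 2c_1e^(2t) - c_2e^(3t)

Coefficient matrix A = [[6, 6], [-2, -1]].
Characteristic polynomial det(A - λI) = λ^2 - 5λ + 6 = 0.
Eigenvalues λ = 2, 3.
For λ=2: (A-λI) row 1 is [4, 6], so an eigenvector is (-3, 2).
For λ=3: (A-λI) row 1 is [3, 6], so an eigenvector is (2, -1).
General solution: c_1e^(2t)(-3,2) + c_2e^(3t)(2,-1).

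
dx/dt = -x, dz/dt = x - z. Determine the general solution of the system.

Coefficient matrix A = [[-1, 0], [1, -1]].
Characteristic polynomial det(A - λI) = λ^2 + 2λ + 1 = 0.
Single eigenvalue λ = -1 with algebraic multiplicity 2.
Eigenvector v = (0,1); generalized eigenvector w with (A-λI)w=v is (1,2).
General solution: e^(-t)[K_1·v + K_2·(t·v + w)].

x(t) = K_2e^(-t), z(t) = K_1e^(-t) + K_2te^(-t) + 2K_2e^(-t)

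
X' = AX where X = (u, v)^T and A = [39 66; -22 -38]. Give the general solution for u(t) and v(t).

u(t) = 2c_1e^(6t) + 3c_2e^(-5t), v(t) = -c_1e^(6t) - 2c_2e^(-5t)

Coefficient matrix A = [[39, 66], [-22, -38]].
Characteristic polynomial det(A - λI) = λ^2 - λ - 30 = 0.
Eigenvalues λ = 6, -5.
For λ=6: (A-λI) row 1 is [33, 66], so an eigenvector is (2, -1).
For λ=-5: (A-λI) row 1 is [44, 66], so an eigenvector is (3, -2).
General solution: c_1e^(6t)(2,-1) + c_2e^(-5t)(3,-2).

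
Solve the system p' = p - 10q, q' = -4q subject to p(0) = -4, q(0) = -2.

p(t) = -4e^(-4t), q(t) = -2e^(-4t)

Coefficient matrix A = [[1, -10], [0, -4]].
Characteristic polynomial det(A - λI) = λ^2 + 3λ - 4 = 0.
Eigenvalues λ = 1, -4.
For λ=1: (A-λI) row 1 is [0, -10], so an eigenvector is (1, 0).
For λ=-4: (A-λI) row 1 is [5, -10], so an eigenvector is (2, 1).
General solution: C_1e^(t)(1,0) + C_2e^(-4t)(2,1).
Applying p(0)=-4, q(0)=-2 gives C_1=0, C_2=-2.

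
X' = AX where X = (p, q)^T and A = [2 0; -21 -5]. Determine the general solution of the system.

Coefficient matrix A = [[2, 0], [-21, -5]].
Characteristic polynomial det(A - λI) = λ^2 + 3λ - 10 = 0.
Eigenvalues λ = 2, -5.
For λ=2: (A-λI) row 2 is [-21, -7], so an eigenvector is (1, -3).
For λ=-5: (A-λI) row 1 is [7, 0], so an eigenvector is (0, 1).
General solution: c_1e^(2t)(1,-3) + c_2e^(-5t)(0,1).

p(t) = c_1e^(2t), q(t) = -3c_1e^(2t) + c_2e^(-5t)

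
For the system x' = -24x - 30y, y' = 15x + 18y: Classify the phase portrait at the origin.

stable spiral

A = [[-24,-30],[15,18]]; det(A-λI) = λ^2 + 6λ + 18.
λ = -3 ± 3i: negative real part.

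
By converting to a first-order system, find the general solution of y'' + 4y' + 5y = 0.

Let x_1 = y, x_2 = y'. Then x_1' = x_2 and x_2' = -5x_1 - 4x_2.
A = [[0,1],[-5,-4]]; det(A-λI) = λ^2 + 4λ + 5.
Eigenvalues λ = -2 ± i.

y(t) = C_1e^(-2t)cos(t) + C_2e^(-2t)sin(t)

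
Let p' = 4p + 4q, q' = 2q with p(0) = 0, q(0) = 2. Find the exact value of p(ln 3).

A = [[4,4],[0,2]]; eigenvalues λ = 4, 2.
Eigenvectors: (1,0) for λ=4, (2,-1) for λ=2.
From the initial condition, c_1 = 4, c_2 = -2.
p(ln 3) = (4)(3^4)(1) + (-2)(3^2)(2) = 288.

288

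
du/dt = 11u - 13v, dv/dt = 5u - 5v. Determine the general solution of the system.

Coefficient matrix A = [[11, -13], [5, -5]].
Characteristic polynomial det(A - λI) = λ^2 - 6λ + 10 = 0.
Eigenvalues λ = 3 ± i (complex conjugate pair).
For λ=3+i: an eigenvector is (-2,-1) - i(-3,-2) = (-2 + 3i, -1 + 2i).
A real fundamental pair from Re and Im of e^((3+i)t)v: X_1 = e^(3t)(cos(t)·(-2,-1) + sin(t)·(-3,-2)), X_2 = e^(3t)(sin(t)·(-2,-1) - cos(t)·(-3,-2)).
General solution: K_1X_1 + K_2X_2.

u(t) = -3K_1e^(3t)sin(t) - 2K_1e^(3t)cos(t) - 2K_2e^(3t)sin(t) + 3K_2e^(3t)cos(t), v(t) = -2K_1e^(3t)sin(t) - K_1e^(3t)cos(t) - K_2e^(3t)sin(t) + 2K_2e^(3t)cos(t)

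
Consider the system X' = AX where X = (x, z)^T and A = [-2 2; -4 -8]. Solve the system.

Coefficient matrix A = [[-2, 2], [-4, -8]].
Characteristic polynomial det(A - λI) = λ^2 + 10λ + 24 = 0.
Eigenvalues λ = -4, -6.
For λ=-4: (A-λI) row 1 is [2, 2], so an eigenvector is (-1, 1).
For λ=-6: (A-λI) row 1 is [4, 2], so an eigenvector is (1, -2).
General solution: C_1e^(-4t)(-1,1) + C_2e^(-6t)(1,-2).

x(t) = -C_1e^(-4t) + C_2e^(-6t), z(t) = C_1e^(-4t) - 2C_2e^(-6t)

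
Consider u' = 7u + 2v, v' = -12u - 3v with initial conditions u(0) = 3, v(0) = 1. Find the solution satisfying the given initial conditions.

u(t) = 10e^(3t) - 7e^(t), v(t) = -20e^(3t) + 21e^(t)

Coefficient matrix A = [[7, 2], [-12, -3]].
Characteristic polynomial det(A - λI) = λ^2 - 4λ + 3 = 0.
Eigenvalues λ = 3, 1.
For λ=3: (A-λI) row 1 is [4, 2], so an eigenvector is (1, -2).
For λ=1: (A-λI) row 1 is [6, 2], so an eigenvector is (-1, 3).
General solution: C_1e^(3t)(1,-2) + C_2e^(t)(-1,3).
Applying u(0)=3, v(0)=1 gives C_1=10, C_2=7.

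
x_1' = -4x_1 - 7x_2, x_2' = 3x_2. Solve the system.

Coefficient matrix A = [[-4, -7], [0, 3]].
Characteristic polynomial det(A - λI) = λ^2 + λ - 12 = 0.
Eigenvalues λ = 3, -4.
For λ=3: (A-λI) row 1 is [-7, -7], so an eigenvector is (-1, 1).
For λ=-4: (A-λI) row 1 is [0, -7], so an eigenvector is (1, 0).
General solution: C_1e^(3t)(-1,1) + C_2e^(-4t)(1,0).

x_1(t) = -C_1e^(3t) + C_2e^(-4t), x_2(t) = C_1e^(3t)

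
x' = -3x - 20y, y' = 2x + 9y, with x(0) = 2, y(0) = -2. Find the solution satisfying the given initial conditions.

x(t) = 14e^(3t)sin(2t) + 2e^(3t)cos(2t), y(t) = -4e^(3t)sin(2t) - 2e^(3t)cos(2t)

Coefficient matrix A = [[-3, -20], [2, 9]].
Characteristic polynomial det(A - λI) = λ^2 - 6λ + 13 = 0.
Eigenvalues λ = 3 ± 2i (complex conjugate pair).
For λ=3+2i: an eigenvector is (-3,1) - i(-1,0) = (-3 + i, 1).
A real fundamental pair from Re and Im of e^((3+2i)t)v: X_1 = e^(3t)(cos(2t)·(-3,1) + sin(2t)·(-1,0)), X_2 = e^(3t)(sin(2t)·(-3,1) - cos(2t)·(-1,0)).
General solution: c_1X_1 + c_2X_2.
Applying x(0)=2, y(0)=-2 gives c_1=-2, c_2=-4.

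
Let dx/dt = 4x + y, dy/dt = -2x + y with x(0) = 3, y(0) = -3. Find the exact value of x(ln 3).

81

A = [[4,1],[-2,1]]; eigenvalues λ = 3, 2.
Eigenvectors: (1,-1) for λ=3, (-1,2) for λ=2.
From the initial condition, c_1 = 3, c_2 = 0.
x(ln 3) = (3)(3^3)(1) + (0)(3^2)(-1) = 81.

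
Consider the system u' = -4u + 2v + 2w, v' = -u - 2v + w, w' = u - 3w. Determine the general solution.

Coefficient matrix A = [[-4, 2, 2], [-1, -2, 1], [1, 0, -3]].
det(A - λI) = 0 gives eigenvalues λ = -4, -3, -2.
For λ=-4: eigenvector (1,1,-1).
For λ=-3: eigenvector (0,1,-1).
For λ=-2: eigenvector (1,0,1).
General solution: K_1e^(-4t)(1,1,-1) + K_2e^(-3t)(0,1,-1) + K_3e^(-2t)(1,0,1).

u(t) = K_1e^(-4t) + K_3e^(-2t), v(t) = K_1e^(-4t) + K_2e^(-3t), w(t) = -K_1e^(-4t) - K_2e^(-3t) + K_3e^(-2t)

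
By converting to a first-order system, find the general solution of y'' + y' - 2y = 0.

y(t) = K_1e^(t) + K_2e^(-2t)

Let x_1 = y, x_2 = y'. Then x_1' = x_2 and x_2' = 2x_1 - x_2.
A = [[0,1],[2,-1]]; det(A-λI) = λ^2 + λ - 2.
Eigenvalues λ = 1, -2 with eigenvectors (1,1), (1,-2).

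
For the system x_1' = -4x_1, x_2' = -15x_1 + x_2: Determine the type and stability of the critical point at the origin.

saddle

A = [[-4,0],[-15,1]]; det(A-λI) = λ^2 + 3λ - 4.
λ = -4, 1: opposite signs.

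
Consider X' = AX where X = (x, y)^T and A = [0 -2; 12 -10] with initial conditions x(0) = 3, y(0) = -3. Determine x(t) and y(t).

Coefficient matrix A = [[0, -2], [12, -10]].
Characteristic polynomial det(A - λI) = λ^2 + 10λ + 24 = 0.
Eigenvalues λ = -4, -6.
For λ=-4: (A-λI) row 1 is [4, -2], so an eigenvector is (-1, -2).
For λ=-6: (A-λI) row 1 is [6, -2], so an eigenvector is (-1, -3).
General solution: c_1e^(-4t)(-1,-2) + c_2e^(-6t)(-1,-3).
Applying x(0)=3, y(0)=-3 gives c_1=-12, c_2=9.

x(t) = 12e^(-4t) - 9e^(-6t), y(t) = 24e^(-4t) - 27e^(-6t)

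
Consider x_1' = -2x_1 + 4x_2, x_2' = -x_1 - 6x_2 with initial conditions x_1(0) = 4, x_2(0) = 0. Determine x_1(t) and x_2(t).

Coefficient matrix A = [[-2, 4], [-1, -6]].
Characteristic polynomial det(A - λI) = λ^2 + 8λ + 16 = 0.
Single eigenvalue λ = -4 with algebraic multiplicity 2.
Eigenvector v = (2,-1); generalized eigenvector w with (A-λI)w=v is (-1,1).
General solution: e^(-4t)[c_1·v + c_2·(t·v + w)].
Applying x_1(0)=4, x_2(0)=0 gives c_1=4, c_2=4.

x_1(t) = 8te^(-4t) + 4e^(-4t), x_2(t) = -4te^(-4t)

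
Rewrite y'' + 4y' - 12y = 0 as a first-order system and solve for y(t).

Let x_1 = y, x_2 = y'. Then x_1' = x_2 and x_2' = 12x_1 - 4x_2.
A = [[0,1],[12,-4]]; det(A-λI) = λ^2 + 4λ - 12.
Eigenvalues λ = 2, -6 with eigenvectors (1,2), (1,-6).

y(t) = K_1e^(2t) + K_2e^(-6t)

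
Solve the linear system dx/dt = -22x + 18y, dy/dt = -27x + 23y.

Coefficient matrix A = [[-22, 18], [-27, 23]].
Characteristic polynomial det(A - λI) = λ^2 - λ - 20 = 0.
Eigenvalues λ = -4, 5.
For λ=-4: (A-λI) row 1 is [-18, 18], so an eigenvector is (-1, -1).
For λ=5: (A-λI) row 1 is [-27, 18], so an eigenvector is (-2, -3).
General solution: K_1e^(-4t)(-1,-1) + K_2e^(5t)(-2,-3).

x(t) = -K_1e^(-4t) - 2K_2e^(5t), y(t) = -K_1e^(-4t) - 3K_2e^(5t)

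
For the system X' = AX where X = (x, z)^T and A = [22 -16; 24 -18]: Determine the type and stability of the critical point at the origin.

A = [[22,-16],[24,-18]]; det(A-λI) = λ^2 - 4λ - 12.
λ = -2, 6: opposite signs.

saddle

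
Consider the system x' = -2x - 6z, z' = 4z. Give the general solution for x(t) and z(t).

Coefficient matrix A = [[-2, -6], [0, 4]].
Characteristic polynomial det(A - λI) = λ^2 - 2λ - 8 = 0.
Eigenvalues λ = -2, 4.
For λ=-2: (A-λI) row 1 is [0, -6], so an eigenvector is (1, 0).
For λ=4: (A-λI) row 1 is [-6, -6], so an eigenvector is (1, -1).
General solution: K_1e^(-2t)(1,0) + K_2e^(4t)(1,-1).

x(t) = K_1e^(-2t) + K_2e^(4t), z(t) = -K_2e^(4t)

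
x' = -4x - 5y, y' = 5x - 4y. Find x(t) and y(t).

Coefficient matrix A = [[-4, -5], [5, -4]].
Characteristic polynomial det(A - λI) = λ^2 + 8λ + 41 = 0.
Eigenvalues λ = -4 ± 5i (complex conjugate pair).
For λ=-4+5i: an eigenvector is (0,1) - i(-1,0) = (0 + i, 1).
A real fundamental pair from Re and Im of e^((-4+5i)t)v: X_1 = e^(-4t)(cos(5t)·(0,1) + sin(5t)·(-1,0)), X_2 = e^(-4t)(sin(5t)·(0,1) - cos(5t)·(-1,0)).
General solution: c_1X_1 + c_2X_2.

x(t) = -c_1e^(-4t)sin(5t) + c_2e^(-4t)cos(5t), y(t) = c_1e^(-4t)cos(5t) + c_2e^(-4t)sin(5t)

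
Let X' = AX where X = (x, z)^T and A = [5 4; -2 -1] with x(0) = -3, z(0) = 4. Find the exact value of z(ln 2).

A = [[5,4],[-2,-1]]; eigenvalues λ = 3, 1.
Eigenvectors: (2,-1) for λ=3, (-1,1) for λ=1.
From the initial condition, c_1 = 1, c_2 = 5.
z(ln 2) = (1)(2^3)(-1) + (5)(2^1)(1) = 2.

2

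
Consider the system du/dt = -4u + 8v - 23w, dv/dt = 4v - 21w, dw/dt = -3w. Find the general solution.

Coefficient matrix A = [[-4, 8, -23], [0, 4, -21], [0, 0, -3]].
det(A - λI) = 0 gives eigenvalues λ = 4, -4, -3.
For λ=4: eigenvector (1,1,0).
For λ=-4: eigenvector (1,0,0).
For λ=-3: eigenvector (1,3,1).
General solution: c_1e^(4t)(1,1,0) + c_2e^(-4t)(1,0,0) + c_3e^(-3t)(1,3,1).

u(t) = c_1e^(4t) + c_2e^(-4t) + c_3e^(-3t), v(t) = c_1e^(4t) + 3c_3e^(-3t), w(t) = c_3e^(-3t)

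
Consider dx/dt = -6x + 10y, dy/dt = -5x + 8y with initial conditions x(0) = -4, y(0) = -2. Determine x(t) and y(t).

x(t) = 8e^(t)sin(t) - 4e^(t)cos(t), y(t) = 6e^(t)sin(t) - 2e^(t)cos(t)

Coefficient matrix A = [[-6, 10], [-5, 8]].
Characteristic polynomial det(A - λI) = λ^2 - 2λ + 2 = 0.
Eigenvalues λ = 1 ± i (complex conjugate pair).
For λ=1+i: an eigenvector is (-1,-1) - i(-3,-2) = (-1 + 3i, -1 + 2i).
A real fundamental pair from Re and Im of e^((1+i)t)v: X_1 = e^(t)(cos(t)·(-1,-1) + sin(t)·(-3,-2)), X_2 = e^(t)(sin(t)·(-1,-1) - cos(t)·(-3,-2)).
General solution: K_1X_1 + K_2X_2.
Applying x(0)=-4, y(0)=-2 gives K_1=-2, K_2=-2.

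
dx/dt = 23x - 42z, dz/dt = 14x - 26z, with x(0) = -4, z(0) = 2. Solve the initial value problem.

x(t) = -28e^(2t) + 24e^(-5t), z(t) = -14e^(2t) + 16e^(-5t)

Coefficient matrix A = [[23, -42], [14, -26]].
Characteristic polynomial det(A - λI) = λ^2 + 3λ - 10 = 0.
Eigenvalues λ = 2, -5.
For λ=2: (A-λI) row 1 is [21, -42], so an eigenvector is (2, 1).
For λ=-5: (A-λI) row 1 is [28, -42], so an eigenvector is (-3, -2).
General solution: C_1e^(2t)(2,1) + C_2e^(-5t)(-3,-2).
Applying x(0)=-4, z(0)=2 gives C_1=-14, C_2=-8.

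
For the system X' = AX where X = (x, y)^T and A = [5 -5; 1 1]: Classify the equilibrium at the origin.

A = [[5,-5],[1,1]]; det(A-λI) = λ^2 - 6λ + 10.
λ = 3 ± i: positive real part.

unstable spiral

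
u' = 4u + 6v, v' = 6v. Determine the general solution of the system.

u(t) = -c_1e^(4t) - 3c_2e^(6t), v(t) = -c_2e^(6t)

Coefficient matrix A = [[4, 6], [0, 6]].
Characteristic polynomial det(A - λI) = λ^2 - 10λ + 24 = 0.
Eigenvalues λ = 4, 6.
For λ=4: (A-λI) row 1 is [0, 6], so an eigenvector is (-1, 0).
For λ=6: (A-λI) row 1 is [-2, 6], so an eigenvector is (-3, -1).
General solution: c_1e^(4t)(-1,0) + c_2e^(6t)(-3,-1).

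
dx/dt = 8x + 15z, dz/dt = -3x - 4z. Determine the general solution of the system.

Coefficient matrix A = [[8, 15], [-3, -4]].
Characteristic polynomial det(A - λI) = λ^2 - 4λ + 13 = 0.
Eigenvalues λ = 2 ± 3i (complex conjugate pair).
For λ=2+3i: an eigenvector is (-2,1) - i(1,0) = (-2 - i, 1).
A real fundamental pair from Re and Im of e^((2+3i)t)v: X_1 = e^(2t)(cos(3t)·(-2,1) + sin(3t)·(1,0)), X_2 = e^(2t)(sin(3t)·(-2,1) - cos(3t)·(1,0)).
General solution: K_1X_1 + K_2X_2.

x(t) = K_1e^(2t)sin(3t) - 2K_1e^(2t)cos(3t) - 2K_2e^(2t)sin(3t) - K_2e^(2t)cos(3t), z(t) = K_1e^(2t)cos(3t) + K_2e^(2t)sin(3t)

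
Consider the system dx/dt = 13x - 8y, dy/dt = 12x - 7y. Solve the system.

x(t) = c_1e^(5t) - 2c_2e^(t), y(t) = c_1e^(5t) - 3c_2e^(t)

Coefficient matrix A = [[13, -8], [12, -7]].
Characteristic polynomial det(A - λI) = λ^2 - 6λ + 5 = 0.
Eigenvalues λ = 5, 1.
For λ=5: (A-λI) row 1 is [8, -8], so an eigenvector is (1, 1).
For λ=1: (A-λI) row 1 is [12, -8], so an eigenvector is (-2, -3).
General solution: c_1e^(5t)(1,1) + c_2e^(t)(-2,-3).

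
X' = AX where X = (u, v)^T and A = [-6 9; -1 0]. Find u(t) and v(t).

Coefficient matrix A = [[-6, 9], [-1, 0]].
Characteristic polynomial det(A - λI) = λ^2 + 6λ + 9 = 0.
Single eigenvalue λ = -3 with algebraic multiplicity 2.
Eigenvector v = (-3,-1); generalized eigenvector w with (A-λI)w=v is (1,0).
General solution: e^(-3t)[C_1·v + C_2·(t·v + w)].

u(t) = -3C_1e^(-3t) - 3C_2te^(-3t) + C_2e^(-3t), v(t) = -C_1e^(-3t) - C_2te^(-3t)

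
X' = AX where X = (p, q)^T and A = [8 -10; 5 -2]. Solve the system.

p(t) = c_1e^(3t)sin(5t) - c_1e^(3t)cos(5t) - c_2e^(3t)sin(5t) - c_2e^(3t)cos(5t), q(t) = -c_1e^(3t)cos(5t) - c_2e^(3t)sin(5t)

Coefficient matrix A = [[8, -10], [5, -2]].
Characteristic polynomial det(A - λI) = λ^2 - 6λ + 34 = 0.
Eigenvalues λ = 3 ± 5i (complex conjugate pair).
For λ=3+5i: an eigenvector is (-1,-1) - i(1,0) = (-1 - i, -1).
A real fundamental pair from Re and Im of e^((3+5i)t)v: X_1 = e^(3t)(cos(5t)·(-1,-1) + sin(5t)·(1,0)), X_2 = e^(3t)(sin(5t)·(-1,-1) - cos(5t)·(1,0)).
General solution: c_1X_1 + c_2X_2.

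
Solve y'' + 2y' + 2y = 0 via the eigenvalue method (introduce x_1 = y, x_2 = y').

Let x_1 = y, x_2 = y'. Then x_1' = x_2 and x_2' = -2x_1 - 2x_2.
A = [[0,1],[-2,-2]]; det(A-λI) = λ^2 + 2λ + 2.
Eigenvalues λ = -1 ± i.

y(t) = C_1e^(-t)cos(t) + C_2e^(-t)sin(t)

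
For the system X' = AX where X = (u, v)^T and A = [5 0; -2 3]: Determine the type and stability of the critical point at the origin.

A = [[5,0],[-2,3]]; det(A-λI) = λ^2 - 8λ + 15.
λ = 5, 3: both positive.

unstable node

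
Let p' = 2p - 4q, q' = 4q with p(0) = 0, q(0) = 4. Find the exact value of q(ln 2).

64

A = [[2,-4],[0,4]]; eigenvalues λ = 4, 2.
Eigenvectors: (2,-1) for λ=4, (1,0) for λ=2.
From the initial condition, c_1 = -4, c_2 = 8.
q(ln 2) = (-4)(2^4)(-1) + (8)(2^2)(0) = 64.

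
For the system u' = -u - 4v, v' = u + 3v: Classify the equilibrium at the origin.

A = [[-1,-4],[1,3]]; det(A-λI) = λ^2 - 2λ + 1.
repeated λ = 1 with a single eigenvector.

unstable improper node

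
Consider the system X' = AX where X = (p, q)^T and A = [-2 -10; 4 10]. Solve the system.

p(t) = -K_1e^(4t)sin(2t) + 2K_1e^(4t)cos(2t) + 2K_2e^(4t)sin(2t) + K_2e^(4t)cos(2t), q(t) = K_1e^(4t)sin(2t) - K_1e^(4t)cos(2t) - K_2e^(4t)sin(2t) - K_2e^(4t)cos(2t)

Coefficient matrix A = [[-2, -10], [4, 10]].
Characteristic polynomial det(A - λI) = λ^2 - 8λ + 20 = 0.
Eigenvalues λ = 4 ± 2i (complex conjugate pair).
For λ=4+2i: an eigenvector is (2,-1) - i(-1,1) = (2 + i, -1 - i).
A real fundamental pair from Re and Im of e^((4+2i)t)v: X_1 = e^(4t)(cos(2t)·(2,-1) + sin(2t)·(-1,1)), X_2 = e^(4t)(sin(2t)·(2,-1) - cos(2t)·(-1,1)).
General solution: K_1X_1 + K_2X_2.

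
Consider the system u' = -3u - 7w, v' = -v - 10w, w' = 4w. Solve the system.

Coefficient matrix A = [[-3, 0, -7], [0, -1, -10], [0, 0, 4]].
det(A - λI) = 0 gives eigenvalues λ = 4, -3, -1.
For λ=4: eigenvector (1,2,-1).
For λ=-3: eigenvector (1,0,0).
For λ=-1: eigenvector (0,1,0).
General solution: C_1e^(4t)(1,2,-1) + C_2e^(-3t)(1,0,0) + C_3e^(-t)(0,1,0).

u(t) = C_1e^(4t) + C_2e^(-3t), v(t) = 2C_1e^(4t) + C_3e^(-t), w(t) = -C_1e^(4t)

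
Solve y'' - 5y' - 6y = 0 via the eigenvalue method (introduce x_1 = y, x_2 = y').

y(t) = K_1e^(6t) + K_2e^(-t)

Let x_1 = y, x_2 = y'. Then x_1' = x_2 and x_2' = 6x_1 + 5x_2.
A = [[0,1],[6,5]]; det(A-λI) = λ^2 - 5λ - 6.
Eigenvalues λ = 6, -1 with eigenvectors (1,6), (1,-1).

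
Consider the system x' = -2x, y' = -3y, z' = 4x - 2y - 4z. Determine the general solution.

Coefficient matrix A = [[-2, 0, 0], [0, -3, 0], [4, -2, -4]].
det(A - λI) = 0 gives eigenvalues λ = -2, -3, -4.
For λ=-2: eigenvector (1,0,2).
For λ=-3: eigenvector (0,1,-2).
For λ=-4: eigenvector (0,0,1).
General solution: C_1e^(-2t)(1,0,2) + C_2e^(-3t)(0,1,-2) + C_3e^(-4t)(0,0,1).

x(t) = C_1e^(-2t), y(t) = C_2e^(-3t), z(t) = 2C_1e^(-2t) - 2C_2e^(-3t) + C_3e^(-4t)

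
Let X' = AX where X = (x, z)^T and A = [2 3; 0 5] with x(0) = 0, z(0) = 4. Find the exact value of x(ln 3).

A = [[2,3],[0,5]]; eigenvalues λ = 2, 5.
Eigenvectors: (1,0) for λ=2, (-1,-1) for λ=5.
From the initial condition, c_1 = -4, c_2 = -4.
x(ln 3) = (-4)(3^2)(1) + (-4)(3^5)(-1) = 936.

936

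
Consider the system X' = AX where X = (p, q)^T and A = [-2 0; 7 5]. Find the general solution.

Coefficient matrix A = [[-2, 0], [7, 5]].
Characteristic polynomial det(A - λI) = λ^2 - 3λ - 10 = 0.
Eigenvalues λ = 5, -2.
For λ=5: (A-λI) row 1 is [-7, 0], so an eigenvector is (0, -1).
For λ=-2: (A-λI) row 2 is [7, 7], so an eigenvector is (-1, 1).
General solution: K_1e^(5t)(0,-1) + K_2e^(-2t)(-1,1).

p(t) = -K_2e^(-2t), q(t) = -K_1e^(5t) + K_2e^(-2t)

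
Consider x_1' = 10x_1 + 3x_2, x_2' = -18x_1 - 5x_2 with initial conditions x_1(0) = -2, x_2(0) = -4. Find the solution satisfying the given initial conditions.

x_1(t) = -10e^(4t) + 8e^(t), x_2(t) = 20e^(4t) - 24e^(t)

Coefficient matrix A = [[10, 3], [-18, -5]].
Characteristic polynomial det(A - λI) = λ^2 - 5λ + 4 = 0.
Eigenvalues λ = 4, 1.
For λ=4: (A-λI) row 1 is [6, 3], so an eigenvector is (-1, 2).
For λ=1: (A-λI) row 1 is [9, 3], so an eigenvector is (1, -3).
General solution: c_1e^(4t)(-1,2) + c_2e^(t)(1,-3).
Applying x_1(0)=-2, x_2(0)=-4 gives c_1=10, c_2=8.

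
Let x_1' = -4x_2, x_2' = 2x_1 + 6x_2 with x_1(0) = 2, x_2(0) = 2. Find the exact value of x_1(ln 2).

-64

A = [[0,-4],[2,6]]; eigenvalues λ = 4, 2.
Eigenvectors: (1,-1) for λ=4, (-2,1) for λ=2.
From the initial condition, c_1 = -6, c_2 = -4.
x_1(ln 2) = (-6)(2^4)(1) + (-4)(2^2)(-2) = -64.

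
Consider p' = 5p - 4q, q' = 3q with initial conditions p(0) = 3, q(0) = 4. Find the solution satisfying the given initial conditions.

p(t) = -5e^(5t) + 8e^(3t), q(t) = 4e^(3t)

Coefficient matrix A = [[5, -4], [0, 3]].
Characteristic polynomial det(A - λI) = λ^2 - 8λ + 15 = 0.
Eigenvalues λ = 5, 3.
For λ=5: (A-λI) row 1 is [0, -4], so an eigenvector is (1, 0).
For λ=3: (A-λI) row 1 is [2, -4], so an eigenvector is (2, 1).
General solution: C_1e^(5t)(1,0) + C_2e^(3t)(2,1).
Applying p(0)=3, q(0)=4 gives C_1=-5, C_2=4.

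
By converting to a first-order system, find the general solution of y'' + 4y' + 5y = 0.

Let x_1 = y, x_2 = y'. Then x_1' = x_2 and x_2' = -5x_1 - 4x_2.
A = [[0,1],[-5,-4]]; det(A-λI) = λ^2 + 4λ + 5.
Eigenvalues λ = -2 ± i.

y(t) = K_1e^(-2t)cos(t) + K_2e^(-2t)sin(t)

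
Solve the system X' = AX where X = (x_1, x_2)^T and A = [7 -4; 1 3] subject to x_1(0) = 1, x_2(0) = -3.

Coefficient matrix A = [[7, -4], [1, 3]].
Characteristic polynomial det(A - λI) = λ^2 - 10λ + 25 = 0.
Single eigenvalue λ = 5 with algebraic multiplicity 2.
Eigenvector v = (2,1); generalized eigenvector w with (A-λI)w=v is (3,1).
General solution: e^(5t)[C_1·v + C_2·(t·v + w)].
Applying x_1(0)=1, x_2(0)=-3 gives C_1=-10, C_2=7.

x_1(t) = 14te^(5t) + e^(5t), x_2(t) = 7te^(5t) - 3e^(5t)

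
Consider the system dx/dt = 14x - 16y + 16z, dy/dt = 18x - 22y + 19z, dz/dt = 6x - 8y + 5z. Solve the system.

x(t) = 4C_2e^(2t) - C_3e^(-2t), y(t) = C_1e^(-3t) + 3C_2e^(2t) + C_3e^(-2t), z(t) = C_1e^(-3t) + 2C_3e^(-2t)

Coefficient matrix A = [[14, -16, 16], [18, -22, 19], [6, -8, 5]].
det(A - λI) = 0 gives eigenvalues λ = -3, 2, -2.
For λ=-3: eigenvector (0,1,1).
For λ=2: eigenvector (4,3,0).
For λ=-2: eigenvector (-1,1,2).
General solution: C_1e^(-3t)(0,1,1) + C_2e^(2t)(4,3,0) + C_3e^(-2t)(-1,1,2).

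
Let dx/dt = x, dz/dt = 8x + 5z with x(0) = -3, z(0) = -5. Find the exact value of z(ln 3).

A = [[1,0],[8,5]]; eigenvalues λ = 5, 1.
Eigenvectors: (0,-1) for λ=5, (1,-2) for λ=1.
From the initial condition, c_1 = 11, c_2 = -3.
z(ln 3) = (11)(3^5)(-1) + (-3)(3^1)(-2) = -2655.

-2655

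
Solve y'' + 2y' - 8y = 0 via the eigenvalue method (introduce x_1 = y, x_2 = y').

Let x_1 = y, x_2 = y'. Then x_1' = x_2 and x_2' = 8x_1 - 2x_2.
A = [[0,1],[8,-2]]; det(A-λI) = λ^2 + 2λ - 8.
Eigenvalues λ = 2, -4 with eigenvectors (1,2), (1,-4).

y(t) = C_1e^(2t) + C_2e^(-4t)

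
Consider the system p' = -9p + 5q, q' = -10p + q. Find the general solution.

Coefficient matrix A = [[-9, 5], [-10, 1]].
Characteristic polynomial det(A - λI) = λ^2 + 8λ + 41 = 0.
Eigenvalues λ = -4 ± 5i (complex conjugate pair).
For λ=-4+5i: an eigenvector is (1,1) - i(0,-1) = (1, 1 + i).
A real fundamental pair from Re and Im of e^((-4+5i)t)v: X_1 = e^(-4t)(cos(5t)·(1,1) + sin(5t)·(0,-1)), X_2 = e^(-4t)(sin(5t)·(1,1) - cos(5t)·(0,-1)).
General solution: K_1X_1 + K_2X_2.

p(t) = K_1e^(-4t)cos(5t) + K_2e^(-4t)sin(5t), q(t) = -K_1e^(-4t)sin(5t) + K_1e^(-4t)cos(5t) + K_2e^(-4t)sin(5t) + K_2e^(-4t)cos(5t)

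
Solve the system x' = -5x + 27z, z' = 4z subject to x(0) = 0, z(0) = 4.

Coefficient matrix A = [[-5, 27], [0, 4]].
Characteristic polynomial det(A - λI) = λ^2 + λ - 20 = 0.
Eigenvalues λ = -5, 4.
For λ=-5: (A-λI) row 1 is [0, 27], so an eigenvector is (1, 0).
For λ=4: (A-λI) row 1 is [-9, 27], so an eigenvector is (-3, -1).
General solution: K_1e^(-5t)(1,0) + K_2e^(4t)(-3,-1).
Applying x(0)=0, z(0)=4 gives K_1=-12, K_2=-4.

x(t) = 12e^(4t) - 12e^(-5t), z(t) = 4e^(4t)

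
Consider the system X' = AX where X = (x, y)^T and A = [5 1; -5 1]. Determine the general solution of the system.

Coefficient matrix A = [[5, 1], [-5, 1]].
Characteristic polynomial det(A - λI) = λ^2 - 6λ + 10 = 0.
Eigenvalues λ = 3 ± i (complex conjugate pair).
For λ=3+i: an eigenvector is (0,-1) - i(-1,2) = (0 + i, -1 - 2i).
A real fundamental pair from Re and Im of e^((3+i)t)v: X_1 = e^(3t)(cos(t)·(0,-1) + sin(t)·(-1,2)), X_2 = e^(3t)(sin(t)·(0,-1) - cos(t)·(-1,2)).
General solution: C_1X_1 + C_2X_2.

x(t) = -C_1e^(3t)sin(t) + C_2e^(3t)cos(t), y(t) = 2C_1e^(3t)sin(t) - C_1e^(3t)cos(t) - C_2e^(3t)sin(t) - 2C_2e^(3t)cos(t)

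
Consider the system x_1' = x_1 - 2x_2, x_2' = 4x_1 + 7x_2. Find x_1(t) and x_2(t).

Coefficient matrix A = [[1, -2], [4, 7]].
Characteristic polynomial det(A - λI) = λ^2 - 8λ + 15 = 0.
Eigenvalues λ = 5, 3.
For λ=5: (A-λI) row 1 is [-4, -2], so an eigenvector is (-1, 2).
For λ=3: (A-λI) row 1 is [-2, -2], so an eigenvector is (1, -1).
General solution: c_1e^(5t)(-1,2) + c_2e^(3t)(1,-1).

x_1(t) = -c_1e^(5t) + c_2e^(3t), x_2(t) = 2c_1e^(5t) - c_2e^(3t)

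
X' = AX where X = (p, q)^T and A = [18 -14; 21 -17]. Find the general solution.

p(t) = -c_1e^(4t) - 2c_2e^(-3t), q(t) = -c_1e^(4t) - 3c_2e^(-3t)

Coefficient matrix A = [[18, -14], [21, -17]].
Characteristic polynomial det(A - λI) = λ^2 - λ - 12 = 0.
Eigenvalues λ = 4, -3.
For λ=4: (A-λI) row 1 is [14, -14], so an eigenvector is (-1, -1).
For λ=-3: (A-λI) row 1 is [21, -14], so an eigenvector is (-2, -3).
General solution: c_1e^(4t)(-1,-1) + c_2e^(-3t)(-2,-3).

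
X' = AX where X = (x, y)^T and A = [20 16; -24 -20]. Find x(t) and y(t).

x(t) = -K_1e^(4t) - 2K_2e^(-4t), y(t) = K_1e^(4t) + 3K_2e^(-4t)

Coefficient matrix A = [[20, 16], [-24, -20]].
Characteristic polynomial det(A - λI) = λ^2 - 16 = 0.
Eigenvalues λ = 4, -4.
For λ=4: (A-λI) row 1 is [16, 16], so an eigenvector is (-1, 1).
For λ=-4: (A-λI) row 1 is [24, 16], so an eigenvector is (-2, 3).
General solution: K_1e^(4t)(-1,1) + K_2e^(-4t)(-2,3).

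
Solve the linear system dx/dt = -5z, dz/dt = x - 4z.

Coefficient matrix A = [[0, -5], [1, -4]].
Characteristic polynomial det(A - λI) = λ^2 + 4λ + 5 = 0.
Eigenvalues λ = -2 ± i (complex conjugate pair).
For λ=-2+i: an eigenvector is (-1,0) - i(-2,-1) = (-1 + 2i, 0 + i).
A real fundamental pair from Re and Im of e^((-2+i)t)v: X_1 = e^(-2t)(cos(t)·(-1,0) + sin(t)·(-2,-1)), X_2 = e^(-2t)(sin(t)·(-1,0) - cos(t)·(-2,-1)).
General solution: K_1X_1 + K_2X_2.

x(t) = -2K_1e^(-2t)sin(t) - K_1e^(-2t)cos(t) - K_2e^(-2t)sin(t) + 2K_2e^(-2t)cos(t), z(t) = -K_1e^(-2t)sin(t) + K_2e^(-2t)cos(t)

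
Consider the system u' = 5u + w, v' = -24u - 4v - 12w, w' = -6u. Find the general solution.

u(t) = K_1e^(3t) - K_2e^(2t), v(t) = -2K_2e^(2t) + K_3e^(-4t), w(t) = -2K_1e^(3t) + 3K_2e^(2t)

Coefficient matrix A = [[5, 0, 1], [-24, -4, -12], [-6, 0, 0]].
det(A - λI) = 0 gives eigenvalues λ = 3, 2, -4.
For λ=3: eigenvector (1,0,-2).
For λ=2: eigenvector (-1,-2,3).
For λ=-4: eigenvector (0,1,0).
General solution: K_1e^(3t)(1,0,-2) + K_2e^(2t)(-1,-2,3) + K_3e^(-4t)(0,1,0).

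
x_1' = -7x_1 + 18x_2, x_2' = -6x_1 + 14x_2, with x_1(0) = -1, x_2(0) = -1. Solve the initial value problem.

Coefficient matrix A = [[-7, 18], [-6, 14]].
Characteristic polynomial det(A - λI) = λ^2 - 7λ + 10 = 0.
Eigenvalues λ = 2, 5.
For λ=2: (A-λI) row 1 is [-9, 18], so an eigenvector is (-2, -1).
For λ=5: (A-λI) row 1 is [-12, 18], so an eigenvector is (-3, -2).
General solution: K_1e^(2t)(-2,-1) + K_2e^(5t)(-3,-2).
Applying x_1(0)=-1, x_2(0)=-1 gives K_1=-1, K_2=1.

x_1(t) = -3e^(5t) + 2e^(2t), x_2(t) = -2e^(5t) + e^(2t)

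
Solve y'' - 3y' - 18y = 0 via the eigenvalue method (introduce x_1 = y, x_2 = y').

Let x_1 = y, x_2 = y'. Then x_1' = x_2 and x_2' = 18x_1 + 3x_2.
A = [[0,1],[18,3]]; det(A-λI) = λ^2 - 3λ - 18.
Eigenvalues λ = -3, 6 with eigenvectors (1,-3), (1,6).

y(t) = C_1e^(-3t) + C_2e^(6t)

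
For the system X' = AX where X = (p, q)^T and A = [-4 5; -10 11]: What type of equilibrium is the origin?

unstable node

A = [[-4,5],[-10,11]]; det(A-λI) = λ^2 - 7λ + 6.
λ = 1, 6: both positive.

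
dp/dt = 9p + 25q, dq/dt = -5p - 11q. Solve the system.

Coefficient matrix A = [[9, 25], [-5, -11]].
Characteristic polynomial det(A - λI) = λ^2 + 2λ + 26 = 0.
Eigenvalues λ = -1 ± 5i (complex conjugate pair).
For λ=-1+5i: an eigenvector is (-2,1) - i(1,0) = (-2 - i, 1).
A real fundamental pair from Re and Im of e^((-1+5i)t)v: X_1 = e^(-t)(cos(5t)·(-2,1) + sin(5t)·(1,0)), X_2 = e^(-t)(sin(5t)·(-2,1) - cos(5t)·(1,0)).
General solution: c_1X_1 + c_2X_2.

p(t) = c_1e^(-t)sin(5t) - 2c_1e^(-t)cos(5t) - 2c_2e^(-t)sin(5t) - c_2e^(-t)cos(5t), q(t) = c_1e^(-t)cos(5t) + c_2e^(-t)sin(5t)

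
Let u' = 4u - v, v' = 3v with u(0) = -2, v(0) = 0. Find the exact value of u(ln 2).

A = [[4,-1],[0,3]]; eigenvalues λ = 3, 4.
Eigenvectors: (-1,-1) for λ=3, (1,0) for λ=4.
From the initial condition, c_1 = 0, c_2 = -2.
u(ln 2) = (0)(2^3)(-1) + (-2)(2^4)(1) = -32.

-32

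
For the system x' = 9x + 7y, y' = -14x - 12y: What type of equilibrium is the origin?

saddle

A = [[9,7],[-14,-12]]; det(A-λI) = λ^2 + 3λ - 10.
λ = 2, -5: opposite signs.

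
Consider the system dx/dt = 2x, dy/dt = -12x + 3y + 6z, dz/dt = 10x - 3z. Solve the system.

x(t) = c_1e^(2t), y(t) = c_2e^(-3t) + c_3e^(3t), z(t) = 2c_1e^(2t) - c_2e^(-3t)

Coefficient matrix A = [[2, 0, 0], [-12, 3, 6], [10, 0, -3]].
det(A - λI) = 0 gives eigenvalues λ = 2, -3, 3.
For λ=2: eigenvector (1,0,2).
For λ=-3: eigenvector (0,1,-1).
For λ=3: eigenvector (0,1,0).
General solution: c_1e^(2t)(1,0,2) + c_2e^(-3t)(0,1,-1) + c_3e^(3t)(0,1,0).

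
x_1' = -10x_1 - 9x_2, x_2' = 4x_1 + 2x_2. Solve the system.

x_1(t) = 3c_1e^(-4t) + 3c_2te^(-4t) + c_2e^(-4t), x_2(t) = -2c_1e^(-4t) - 2c_2te^(-4t) - c_2e^(-4t)

Coefficient matrix A = [[-10, -9], [4, 2]].
Characteristic polynomial det(A - λI) = λ^2 + 8λ + 16 = 0.
Single eigenvalue λ = -4 with algebraic multiplicity 2.
Eigenvector v = (3,-2); generalized eigenvector w with (A-λI)w=v is (1,-1).
General solution: e^(-4t)[c_1·v + c_2·(t·v + w)].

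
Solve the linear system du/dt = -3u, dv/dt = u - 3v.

u(t) = C_2e^(-3t), v(t) = C_1e^(-3t) + C_2te^(-3t) - C_2e^(-3t)

Coefficient matrix A = [[-3, 0], [1, -3]].
Characteristic polynomial det(A - λI) = λ^2 + 6λ + 9 = 0.
Single eigenvalue λ = -3 with algebraic multiplicity 2.
Eigenvector v = (0,1); generalized eigenvector w with (A-λI)w=v is (1,-1).
General solution: e^(-3t)[C_1·v + C_2·(t·v + w)].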